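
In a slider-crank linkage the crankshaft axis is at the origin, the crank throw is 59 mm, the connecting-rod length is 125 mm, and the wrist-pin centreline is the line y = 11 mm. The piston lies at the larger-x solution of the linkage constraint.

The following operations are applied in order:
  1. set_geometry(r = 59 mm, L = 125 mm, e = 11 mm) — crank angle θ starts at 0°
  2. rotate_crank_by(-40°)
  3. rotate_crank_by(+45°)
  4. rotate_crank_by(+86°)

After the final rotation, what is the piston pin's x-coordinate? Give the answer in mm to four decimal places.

114.3907

set_geometry: r = 59 mm, L = 125 mm, e = 11 mm; θ ← 0°
rotate_crank_by(-40°): θ ← 0° -40° = -40°
rotate_crank_by(+45°): θ ← -40° +45° = 5°
rotate_crank_by(+86°): θ ← 5° +86° = 91°
crank pin P = (r cos θ, r sin θ) = (-1.029692, 58.991014)
h = r sin θ − e = 58.991014 − 11 = 47.991014
x = r cos θ + √(L² − h²) = -1.029692 + √(15625.0 − 2303.1374) = -1.029692 + 115.420373 = 114.390681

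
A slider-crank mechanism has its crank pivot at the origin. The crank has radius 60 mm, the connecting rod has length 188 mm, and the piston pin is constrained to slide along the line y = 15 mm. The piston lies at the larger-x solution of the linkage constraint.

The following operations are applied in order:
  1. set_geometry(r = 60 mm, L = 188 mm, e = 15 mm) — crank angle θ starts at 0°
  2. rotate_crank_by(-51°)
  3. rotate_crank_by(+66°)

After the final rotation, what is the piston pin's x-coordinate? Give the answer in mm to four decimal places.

245.9548

set_geometry: r = 60 mm, L = 188 mm, e = 15 mm; θ ← 0°
rotate_crank_by(-51°): θ ← 0° -51° = -51°
rotate_crank_by(+66°): θ ← -51° +66° = 15°
crank pin P = (r cos θ, r sin θ) = (57.955550, 15.529143)
h = r sin θ − e = 15.529143 − 15 = 0.529143
x = r cos θ + √(L² − h²) = 57.955550 + √(35344.0 − 0.2800) = 57.955550 + 187.999255 = 245.954805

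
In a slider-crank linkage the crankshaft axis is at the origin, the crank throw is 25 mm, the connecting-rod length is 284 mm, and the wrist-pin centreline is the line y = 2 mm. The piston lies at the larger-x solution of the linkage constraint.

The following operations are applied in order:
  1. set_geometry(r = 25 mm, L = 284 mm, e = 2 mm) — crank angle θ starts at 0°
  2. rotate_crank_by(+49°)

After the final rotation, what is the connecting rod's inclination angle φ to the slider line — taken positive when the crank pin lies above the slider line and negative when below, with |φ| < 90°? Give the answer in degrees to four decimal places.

3.4050

set_geometry: r = 25 mm, L = 284 mm, e = 2 mm; θ ← 0°
rotate_crank_by(+49°): θ ← 0° +49° = 49°
crank pin P = (r cos θ, r sin θ) = (16.401476, 18.867740)
h = r sin θ − e = 18.867740 − 2 = 16.867740
sin φ = h / L = 16.867740 / 284 = 0.05939345
φ = arcsin(0.05939345) = 3.404998°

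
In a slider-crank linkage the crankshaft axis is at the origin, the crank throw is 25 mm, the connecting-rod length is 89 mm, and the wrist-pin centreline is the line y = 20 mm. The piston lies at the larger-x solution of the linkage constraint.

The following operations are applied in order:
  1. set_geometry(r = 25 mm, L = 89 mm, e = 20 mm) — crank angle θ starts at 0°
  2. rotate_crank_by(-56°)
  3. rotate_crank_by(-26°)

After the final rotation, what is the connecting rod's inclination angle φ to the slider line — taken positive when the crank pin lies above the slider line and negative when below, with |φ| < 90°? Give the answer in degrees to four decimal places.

-30.1910

set_geometry: r = 25 mm, L = 89 mm, e = 20 mm; θ ← 0°
rotate_crank_by(-56°): θ ← 0° -56° = -56°
rotate_crank_by(-26°): θ ← -56° -26° = -82°
crank pin P = (r cos θ, r sin θ) = (3.479328, -24.756702)
h = r sin θ − e = -24.756702 − 20 = -44.756702
sin φ = h / L = -44.756702 / 89 = -0.50288429
φ = arcsin(-0.50288429) = -30.191007°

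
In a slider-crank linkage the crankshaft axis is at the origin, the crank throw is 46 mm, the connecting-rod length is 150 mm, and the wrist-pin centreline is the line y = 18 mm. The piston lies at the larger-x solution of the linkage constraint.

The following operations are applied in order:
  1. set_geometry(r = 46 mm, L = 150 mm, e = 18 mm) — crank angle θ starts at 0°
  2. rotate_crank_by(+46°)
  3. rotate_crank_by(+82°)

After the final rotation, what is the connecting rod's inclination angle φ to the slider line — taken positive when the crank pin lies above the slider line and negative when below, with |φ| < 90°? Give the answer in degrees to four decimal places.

6.9877

set_geometry: r = 46 mm, L = 150 mm, e = 18 mm; θ ← 0°
rotate_crank_by(+46°): θ ← 0° +46° = 46°
rotate_crank_by(+82°): θ ← 46° +82° = 128°
crank pin P = (r cos θ, r sin θ) = (-28.320428, 36.248495)
h = r sin θ − e = 36.248495 − 18 = 18.248495
sin φ = h / L = 18.248495 / 150 = 0.12165663
φ = arcsin(0.12165663) = 6.987721°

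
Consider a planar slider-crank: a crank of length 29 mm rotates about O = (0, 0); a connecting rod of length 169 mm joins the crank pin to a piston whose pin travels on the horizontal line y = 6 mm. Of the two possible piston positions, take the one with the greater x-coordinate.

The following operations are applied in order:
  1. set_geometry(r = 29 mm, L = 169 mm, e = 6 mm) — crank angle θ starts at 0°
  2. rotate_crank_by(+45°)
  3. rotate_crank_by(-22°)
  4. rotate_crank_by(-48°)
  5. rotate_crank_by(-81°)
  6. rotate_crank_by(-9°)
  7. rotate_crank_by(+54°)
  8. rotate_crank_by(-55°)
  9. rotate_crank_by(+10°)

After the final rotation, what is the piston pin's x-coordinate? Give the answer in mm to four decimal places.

set_geometry: r = 29 mm, L = 169 mm, e = 6 mm; θ ← 0°
rotate_crank_by(+45°): θ ← 0° +45° = 45°
rotate_crank_by(-22°): θ ← 45° -22° = 23°
rotate_crank_by(-48°): θ ← 23° -48° = -25°
rotate_crank_by(-81°): θ ← -25° -81° = -106°
rotate_crank_by(-9°): θ ← -106° -9° = -115°
rotate_crank_by(+54°): θ ← -115° +54° = -61°
rotate_crank_by(-55°): θ ← -61° -55° = -116°
rotate_crank_by(+10°): θ ← -116° +10° = -106°
crank pin P = (r cos θ, r sin θ) = (-7.993483, -27.876589)
h = r sin θ − e = -27.876589 − 6 = -33.876589
x = r cos θ + √(L² − h²) = -7.993483 + √(28561.0 − 1147.6233) = -7.993483 + 165.569854 = 157.576371

157.5764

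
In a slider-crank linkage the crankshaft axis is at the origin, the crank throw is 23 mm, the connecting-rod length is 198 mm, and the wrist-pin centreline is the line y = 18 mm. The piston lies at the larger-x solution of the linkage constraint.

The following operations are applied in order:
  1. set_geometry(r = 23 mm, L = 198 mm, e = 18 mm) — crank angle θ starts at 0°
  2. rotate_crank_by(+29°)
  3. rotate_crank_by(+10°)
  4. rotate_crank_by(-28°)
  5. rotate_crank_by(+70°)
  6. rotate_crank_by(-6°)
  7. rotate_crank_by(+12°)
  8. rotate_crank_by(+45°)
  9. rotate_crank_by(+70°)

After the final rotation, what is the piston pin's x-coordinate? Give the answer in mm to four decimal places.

set_geometry: r = 23 mm, L = 198 mm, e = 18 mm; θ ← 0°
rotate_crank_by(+29°): θ ← 0° +29° = 29°
rotate_crank_by(+10°): θ ← 29° +10° = 39°
rotate_crank_by(-28°): θ ← 39° -28° = 11°
rotate_crank_by(+70°): θ ← 11° +70° = 81°
rotate_crank_by(-6°): θ ← 81° -6° = 75°
rotate_crank_by(+12°): θ ← 75° +12° = 87°
rotate_crank_by(+45°): θ ← 87° +45° = 132°
rotate_crank_by(+70°): θ ← 132° +70° = 202°
crank pin P = (r cos θ, r sin θ) = (-21.325229, -8.615952)
h = r sin θ − e = -8.615952 − 18 = -26.615952
x = r cos θ + √(L² − h²) = -21.325229 + √(39204.0 − 708.4089) = -21.325229 + 196.202934 = 174.877705

174.8777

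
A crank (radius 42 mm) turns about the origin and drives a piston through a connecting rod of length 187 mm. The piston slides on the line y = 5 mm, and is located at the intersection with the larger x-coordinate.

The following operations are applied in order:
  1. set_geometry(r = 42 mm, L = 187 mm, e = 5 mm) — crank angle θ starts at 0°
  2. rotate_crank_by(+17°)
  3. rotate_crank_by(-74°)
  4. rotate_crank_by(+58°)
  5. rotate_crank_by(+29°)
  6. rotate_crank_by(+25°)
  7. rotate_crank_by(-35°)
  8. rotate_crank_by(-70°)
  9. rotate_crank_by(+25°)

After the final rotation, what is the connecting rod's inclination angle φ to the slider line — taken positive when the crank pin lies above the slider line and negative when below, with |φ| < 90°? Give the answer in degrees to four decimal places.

-6.9878

set_geometry: r = 42 mm, L = 187 mm, e = 5 mm; θ ← 0°
rotate_crank_by(+17°): θ ← 0° +17° = 17°
rotate_crank_by(-74°): θ ← 17° -74° = -57°
rotate_crank_by(+58°): θ ← -57° +58° = 1°
rotate_crank_by(+29°): θ ← 1° +29° = 30°
rotate_crank_by(+25°): θ ← 30° +25° = 55°
rotate_crank_by(-35°): θ ← 55° -35° = 20°
rotate_crank_by(-70°): θ ← 20° -70° = -50°
rotate_crank_by(+25°): θ ← -50° +25° = -25°
crank pin P = (r cos θ, r sin θ) = (38.064927, -17.749967)
h = r sin θ − e = -17.749967 − 5 = -22.749967
sin φ = h / L = -22.749967 / 187 = -0.12165758
φ = arcsin(-0.12165758) = -6.987776°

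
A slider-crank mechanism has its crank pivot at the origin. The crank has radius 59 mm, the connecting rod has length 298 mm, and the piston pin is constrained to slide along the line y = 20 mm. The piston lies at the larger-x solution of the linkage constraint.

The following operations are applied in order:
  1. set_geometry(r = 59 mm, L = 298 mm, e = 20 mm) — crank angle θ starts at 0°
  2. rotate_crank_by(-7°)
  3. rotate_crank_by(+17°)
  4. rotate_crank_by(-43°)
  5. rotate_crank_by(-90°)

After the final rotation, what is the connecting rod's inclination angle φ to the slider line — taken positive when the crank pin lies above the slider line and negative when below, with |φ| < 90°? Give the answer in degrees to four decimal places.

-13.4832

set_geometry: r = 59 mm, L = 298 mm, e = 20 mm; θ ← 0°
rotate_crank_by(-7°): θ ← 0° -7° = -7°
rotate_crank_by(+17°): θ ← -7° +17° = 10°
rotate_crank_by(-43°): θ ← 10° -43° = -33°
rotate_crank_by(-90°): θ ← -33° -90° = -123°
crank pin P = (r cos θ, r sin θ) = (-32.133703, -49.481564)
h = r sin θ − e = -49.481564 − 20 = -69.481564
sin φ = h / L = -69.481564 / 298 = -0.23315961
φ = arcsin(-0.23315961) = -13.483163°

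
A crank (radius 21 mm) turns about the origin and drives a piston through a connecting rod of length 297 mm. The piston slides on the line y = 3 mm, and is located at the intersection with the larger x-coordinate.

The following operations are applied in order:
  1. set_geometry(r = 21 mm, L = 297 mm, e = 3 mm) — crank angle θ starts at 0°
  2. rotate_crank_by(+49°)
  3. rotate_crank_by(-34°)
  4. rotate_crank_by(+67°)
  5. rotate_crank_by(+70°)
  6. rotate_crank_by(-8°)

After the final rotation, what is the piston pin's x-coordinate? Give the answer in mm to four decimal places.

279.8636

set_geometry: r = 21 mm, L = 297 mm, e = 3 mm; θ ← 0°
rotate_crank_by(+49°): θ ← 0° +49° = 49°
rotate_crank_by(-34°): θ ← 49° -34° = 15°
rotate_crank_by(+67°): θ ← 15° +67° = 82°
rotate_crank_by(+70°): θ ← 82° +70° = 152°
rotate_crank_by(-8°): θ ← 152° -8° = 144°
crank pin P = (r cos θ, r sin θ) = (-16.989357, 12.343490)
h = r sin θ − e = 12.343490 − 3 = 9.343490
x = r cos θ + √(L² − h²) = -16.989357 + √(88209.0 − 87.3008) = -16.989357 + 296.852993 = 279.863636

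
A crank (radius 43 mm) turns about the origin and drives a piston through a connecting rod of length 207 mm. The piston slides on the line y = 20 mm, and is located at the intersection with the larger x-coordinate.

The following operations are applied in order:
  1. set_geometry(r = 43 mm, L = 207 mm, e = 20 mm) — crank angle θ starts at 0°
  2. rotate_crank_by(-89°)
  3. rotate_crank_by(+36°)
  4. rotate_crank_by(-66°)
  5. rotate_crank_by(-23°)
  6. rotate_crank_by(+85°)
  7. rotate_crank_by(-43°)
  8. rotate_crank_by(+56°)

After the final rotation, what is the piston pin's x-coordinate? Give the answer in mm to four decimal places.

set_geometry: r = 43 mm, L = 207 mm, e = 20 mm; θ ← 0°
rotate_crank_by(-89°): θ ← 0° -89° = -89°
rotate_crank_by(+36°): θ ← -89° +36° = -53°
rotate_crank_by(-66°): θ ← -53° -66° = -119°
rotate_crank_by(-23°): θ ← -119° -23° = -142°
rotate_crank_by(+85°): θ ← -142° +85° = -57°
rotate_crank_by(-43°): θ ← -57° -43° = -100°
rotate_crank_by(+56°): θ ← -100° +56° = -44°
crank pin P = (r cos θ, r sin θ) = (30.931611, -29.870310)
h = r sin θ − e = -29.870310 − 20 = -49.870310
x = r cos θ + √(L² − h²) = 30.931611 + √(42849.0 − 2487.0478) = 30.931611 + 200.902843 = 231.834454

231.8345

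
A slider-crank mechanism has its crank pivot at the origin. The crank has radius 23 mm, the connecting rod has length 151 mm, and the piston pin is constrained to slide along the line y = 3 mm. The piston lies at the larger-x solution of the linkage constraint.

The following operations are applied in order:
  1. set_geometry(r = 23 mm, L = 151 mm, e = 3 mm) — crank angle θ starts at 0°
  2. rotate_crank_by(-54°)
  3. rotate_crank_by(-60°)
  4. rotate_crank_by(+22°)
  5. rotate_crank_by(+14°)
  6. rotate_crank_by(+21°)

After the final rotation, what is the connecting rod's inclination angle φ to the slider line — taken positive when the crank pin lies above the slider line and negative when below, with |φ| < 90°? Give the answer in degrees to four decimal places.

set_geometry: r = 23 mm, L = 151 mm, e = 3 mm; θ ← 0°
rotate_crank_by(-54°): θ ← 0° -54° = -54°
rotate_crank_by(-60°): θ ← -54° -60° = -114°
rotate_crank_by(+22°): θ ← -114° +22° = -92°
rotate_crank_by(+14°): θ ← -92° +14° = -78°
rotate_crank_by(+21°): θ ← -78° +21° = -57°
crank pin P = (r cos θ, r sin θ) = (12.526698, -19.289423)
h = r sin θ − e = -19.289423 − 3 = -22.289423
sin φ = h / L = -22.289423 / 151 = -0.14761207
φ = arcsin(-0.14761207) = -8.488568°

-8.4886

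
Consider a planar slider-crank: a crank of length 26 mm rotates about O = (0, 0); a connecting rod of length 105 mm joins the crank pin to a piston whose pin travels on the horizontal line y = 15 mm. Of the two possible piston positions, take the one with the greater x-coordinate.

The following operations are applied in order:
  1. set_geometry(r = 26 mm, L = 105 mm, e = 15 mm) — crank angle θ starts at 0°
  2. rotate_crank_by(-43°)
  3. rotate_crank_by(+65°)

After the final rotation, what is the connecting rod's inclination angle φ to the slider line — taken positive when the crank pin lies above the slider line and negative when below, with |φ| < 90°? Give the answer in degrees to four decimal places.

set_geometry: r = 26 mm, L = 105 mm, e = 15 mm; θ ← 0°
rotate_crank_by(-43°): θ ← 0° -43° = -43°
rotate_crank_by(+65°): θ ← -43° +65° = 22°
crank pin P = (r cos θ, r sin θ) = (24.106780, 9.739771)
h = r sin θ − e = 9.739771 − 15 = -5.260229
sin φ = h / L = -5.260229 / 105 = -0.05009741
φ = arcsin(-0.05009741) = -2.871572°

-2.8716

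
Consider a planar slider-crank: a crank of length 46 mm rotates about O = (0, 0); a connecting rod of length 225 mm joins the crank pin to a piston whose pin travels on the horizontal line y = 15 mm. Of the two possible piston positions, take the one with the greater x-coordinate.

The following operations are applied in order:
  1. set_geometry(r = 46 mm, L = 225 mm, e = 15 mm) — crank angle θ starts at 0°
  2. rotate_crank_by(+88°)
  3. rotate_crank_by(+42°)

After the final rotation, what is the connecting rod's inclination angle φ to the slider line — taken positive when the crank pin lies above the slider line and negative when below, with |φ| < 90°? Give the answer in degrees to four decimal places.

set_geometry: r = 46 mm, L = 225 mm, e = 15 mm; θ ← 0°
rotate_crank_by(+88°): θ ← 0° +88° = 88°
rotate_crank_by(+42°): θ ← 88° +42° = 130°
crank pin P = (r cos θ, r sin θ) = (-29.568230, 35.238044)
h = r sin θ − e = 35.238044 − 15 = 20.238044
sin φ = h / L = 20.238044 / 225 = 0.08994686
φ = arcsin(0.08994686) = 5.160550°

5.1606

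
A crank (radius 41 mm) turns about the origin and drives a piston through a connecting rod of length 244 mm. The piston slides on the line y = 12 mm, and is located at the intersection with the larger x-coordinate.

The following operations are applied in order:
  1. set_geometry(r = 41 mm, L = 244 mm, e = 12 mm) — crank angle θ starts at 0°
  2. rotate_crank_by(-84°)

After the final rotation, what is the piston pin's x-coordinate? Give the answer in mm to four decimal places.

set_geometry: r = 41 mm, L = 244 mm, e = 12 mm; θ ← 0°
rotate_crank_by(-84°): θ ← 0° -84° = -84°
crank pin P = (r cos θ, r sin θ) = (4.285667, -40.775398)
h = r sin θ − e = -40.775398 − 12 = -52.775398
x = r cos θ + √(L² − h²) = 4.285667 + √(59536.0 − 2785.2426) = 4.285667 + 238.224175 = 242.509842

242.5098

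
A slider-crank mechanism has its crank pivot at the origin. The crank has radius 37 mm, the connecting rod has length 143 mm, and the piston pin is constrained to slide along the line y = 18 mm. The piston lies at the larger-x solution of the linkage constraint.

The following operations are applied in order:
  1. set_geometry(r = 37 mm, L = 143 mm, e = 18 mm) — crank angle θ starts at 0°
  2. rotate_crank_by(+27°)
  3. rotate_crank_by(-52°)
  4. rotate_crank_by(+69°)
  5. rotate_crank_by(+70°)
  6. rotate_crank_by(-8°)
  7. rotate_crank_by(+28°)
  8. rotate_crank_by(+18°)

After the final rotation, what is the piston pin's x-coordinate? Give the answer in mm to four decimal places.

set_geometry: r = 37 mm, L = 143 mm, e = 18 mm; θ ← 0°
rotate_crank_by(+27°): θ ← 0° +27° = 27°
rotate_crank_by(-52°): θ ← 27° -52° = -25°
rotate_crank_by(+69°): θ ← -25° +69° = 44°
rotate_crank_by(+70°): θ ← 44° +70° = 114°
rotate_crank_by(-8°): θ ← 114° -8° = 106°
rotate_crank_by(+28°): θ ← 106° +28° = 134°
rotate_crank_by(+18°): θ ← 134° +18° = 152°
crank pin P = (r cos θ, r sin θ) = (-32.669061, 17.370448)
h = r sin θ − e = 17.370448 − 18 = -0.629552
x = r cos θ + √(L² − h²) = -32.669061 + √(20449.0 − 0.3963) = -32.669061 + 142.998614 = 110.329553

110.3296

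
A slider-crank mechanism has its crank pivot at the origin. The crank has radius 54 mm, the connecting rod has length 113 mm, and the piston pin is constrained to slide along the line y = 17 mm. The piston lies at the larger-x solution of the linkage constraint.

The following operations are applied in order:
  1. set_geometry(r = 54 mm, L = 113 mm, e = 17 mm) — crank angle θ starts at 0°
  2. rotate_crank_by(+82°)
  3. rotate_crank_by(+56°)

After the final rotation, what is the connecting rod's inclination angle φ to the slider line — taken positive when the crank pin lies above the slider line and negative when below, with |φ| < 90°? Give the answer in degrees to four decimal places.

9.7482

set_geometry: r = 54 mm, L = 113 mm, e = 17 mm; θ ← 0°
rotate_crank_by(+82°): θ ← 0° +82° = 82°
rotate_crank_by(+56°): θ ← 82° +56° = 138°
crank pin P = (r cos θ, r sin θ) = (-40.129821, 36.133053)
h = r sin θ − e = 36.133053 − 17 = 19.133053
sin φ = h / L = 19.133053 / 113 = 0.16931905
φ = arcsin(0.16931905) = 9.748230°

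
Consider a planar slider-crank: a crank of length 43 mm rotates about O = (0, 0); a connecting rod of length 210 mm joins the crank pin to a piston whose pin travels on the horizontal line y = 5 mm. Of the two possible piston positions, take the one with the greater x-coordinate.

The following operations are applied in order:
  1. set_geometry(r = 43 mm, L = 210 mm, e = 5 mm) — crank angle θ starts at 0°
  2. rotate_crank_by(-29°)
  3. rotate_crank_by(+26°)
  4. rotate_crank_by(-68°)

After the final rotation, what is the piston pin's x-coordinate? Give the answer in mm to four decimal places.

218.9760

set_geometry: r = 43 mm, L = 210 mm, e = 5 mm; θ ← 0°
rotate_crank_by(-29°): θ ← 0° -29° = -29°
rotate_crank_by(+26°): θ ← -29° +26° = -3°
rotate_crank_by(-68°): θ ← -3° -68° = -71°
crank pin P = (r cos θ, r sin θ) = (13.999431, -40.657299)
h = r sin θ − e = -40.657299 − 5 = -45.657299
x = r cos θ + √(L² − h²) = 13.999431 + √(44100.0 − 2084.5889) = 13.999431 + 204.976611 = 218.976042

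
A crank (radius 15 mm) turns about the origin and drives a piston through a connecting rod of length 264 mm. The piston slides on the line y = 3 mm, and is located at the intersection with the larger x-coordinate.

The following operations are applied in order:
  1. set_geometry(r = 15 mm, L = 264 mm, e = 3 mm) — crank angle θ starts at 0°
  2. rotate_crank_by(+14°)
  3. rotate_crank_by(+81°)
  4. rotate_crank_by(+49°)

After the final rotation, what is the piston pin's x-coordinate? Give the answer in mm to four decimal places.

set_geometry: r = 15 mm, L = 264 mm, e = 3 mm; θ ← 0°
rotate_crank_by(+14°): θ ← 0° +14° = 14°
rotate_crank_by(+81°): θ ← 14° +81° = 95°
rotate_crank_by(+49°): θ ← 95° +49° = 144°
crank pin P = (r cos θ, r sin θ) = (-12.135255, 8.816779)
h = r sin θ − e = 8.816779 − 3 = 5.816779
x = r cos θ + √(L² − h²) = -12.135255 + √(69696.0 − 33.8349) = -12.135255 + 263.935911 = 251.800656

251.8007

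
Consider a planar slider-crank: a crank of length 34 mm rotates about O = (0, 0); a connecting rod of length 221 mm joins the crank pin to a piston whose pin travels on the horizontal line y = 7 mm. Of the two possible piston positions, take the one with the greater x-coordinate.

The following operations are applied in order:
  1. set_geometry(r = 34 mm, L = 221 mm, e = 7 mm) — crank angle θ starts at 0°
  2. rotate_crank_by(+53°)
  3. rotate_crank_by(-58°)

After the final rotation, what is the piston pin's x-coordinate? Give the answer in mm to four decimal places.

254.6459

set_geometry: r = 34 mm, L = 221 mm, e = 7 mm; θ ← 0°
rotate_crank_by(+53°): θ ← 0° +53° = 53°
rotate_crank_by(-58°): θ ← 53° -58° = -5°
crank pin P = (r cos θ, r sin θ) = (33.870620, -2.963295)
h = r sin θ − e = -2.963295 − 7 = -9.963295
x = r cos θ + √(L² − h²) = 33.870620 + √(48841.0 − 99.2673) = 33.870620 + 220.775299 = 254.645919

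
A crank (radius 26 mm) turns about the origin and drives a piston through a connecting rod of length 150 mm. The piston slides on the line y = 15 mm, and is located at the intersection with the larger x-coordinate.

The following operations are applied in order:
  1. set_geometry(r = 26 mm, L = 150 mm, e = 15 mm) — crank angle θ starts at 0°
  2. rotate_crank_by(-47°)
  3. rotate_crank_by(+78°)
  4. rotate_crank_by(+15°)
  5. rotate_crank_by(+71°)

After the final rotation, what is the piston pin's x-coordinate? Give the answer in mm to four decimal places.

137.9738

set_geometry: r = 26 mm, L = 150 mm, e = 15 mm; θ ← 0°
rotate_crank_by(-47°): θ ← 0° -47° = -47°
rotate_crank_by(+78°): θ ← -47° +78° = 31°
rotate_crank_by(+15°): θ ← 31° +15° = 46°
rotate_crank_by(+71°): θ ← 46° +71° = 117°
crank pin P = (r cos θ, r sin θ) = (-11.803753, 23.166170)
h = r sin θ − e = 23.166170 − 15 = 8.166170
x = r cos θ + √(L² − h²) = -11.803753 + √(22500.0 − 66.6863) = -11.803753 + 149.777547 = 137.973794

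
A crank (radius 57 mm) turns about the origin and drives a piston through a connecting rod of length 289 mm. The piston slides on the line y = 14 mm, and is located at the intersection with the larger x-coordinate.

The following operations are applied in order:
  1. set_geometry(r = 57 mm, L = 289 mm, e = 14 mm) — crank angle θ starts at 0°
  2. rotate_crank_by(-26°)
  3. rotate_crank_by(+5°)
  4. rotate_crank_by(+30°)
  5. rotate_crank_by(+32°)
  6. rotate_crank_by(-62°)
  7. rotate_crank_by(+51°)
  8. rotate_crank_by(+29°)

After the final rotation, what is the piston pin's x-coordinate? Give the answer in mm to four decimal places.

set_geometry: r = 57 mm, L = 289 mm, e = 14 mm; θ ← 0°
rotate_crank_by(-26°): θ ← 0° -26° = -26°
rotate_crank_by(+5°): θ ← -26° +5° = -21°
rotate_crank_by(+30°): θ ← -21° +30° = 9°
rotate_crank_by(+32°): θ ← 9° +32° = 41°
rotate_crank_by(-62°): θ ← 41° -62° = -21°
rotate_crank_by(+51°): θ ← -21° +51° = 30°
rotate_crank_by(+29°): θ ← 30° +29° = 59°
crank pin P = (r cos θ, r sin θ) = (29.357170, 48.858536)
h = r sin θ − e = 48.858536 − 14 = 34.858536
x = r cos θ + √(L² − h²) = 29.357170 + √(83521.0 − 1215.1175) = 29.357170 + 286.890018 = 316.247188

316.2472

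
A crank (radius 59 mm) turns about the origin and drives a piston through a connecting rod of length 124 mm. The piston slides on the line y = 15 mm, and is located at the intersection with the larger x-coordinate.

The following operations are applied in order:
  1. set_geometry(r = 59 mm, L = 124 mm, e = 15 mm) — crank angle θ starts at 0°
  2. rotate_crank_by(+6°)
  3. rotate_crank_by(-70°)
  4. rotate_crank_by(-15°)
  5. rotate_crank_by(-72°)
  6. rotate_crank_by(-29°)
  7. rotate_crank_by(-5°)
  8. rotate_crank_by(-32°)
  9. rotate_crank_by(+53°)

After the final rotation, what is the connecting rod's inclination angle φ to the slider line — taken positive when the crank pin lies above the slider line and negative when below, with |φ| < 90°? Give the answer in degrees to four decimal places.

set_geometry: r = 59 mm, L = 124 mm, e = 15 mm; θ ← 0°
rotate_crank_by(+6°): θ ← 0° +6° = 6°
rotate_crank_by(-70°): θ ← 6° -70° = -64°
rotate_crank_by(-15°): θ ← -64° -15° = -79°
rotate_crank_by(-72°): θ ← -79° -72° = -151°
rotate_crank_by(-29°): θ ← -151° -29° = -180°
rotate_crank_by(-5°): θ ← -180° -5° = -185°
rotate_crank_by(-32°): θ ← -185° -32° = -217°
rotate_crank_by(+53°): θ ← -217° +53° = -164°
crank pin P = (r cos θ, r sin θ) = (-56.714440, -16.262604)
h = r sin θ − e = -16.262604 − 15 = -31.262604
sin φ = h / L = -31.262604 / 124 = -0.25211777
φ = arcsin(-0.25211777) = -14.602867°

-14.6029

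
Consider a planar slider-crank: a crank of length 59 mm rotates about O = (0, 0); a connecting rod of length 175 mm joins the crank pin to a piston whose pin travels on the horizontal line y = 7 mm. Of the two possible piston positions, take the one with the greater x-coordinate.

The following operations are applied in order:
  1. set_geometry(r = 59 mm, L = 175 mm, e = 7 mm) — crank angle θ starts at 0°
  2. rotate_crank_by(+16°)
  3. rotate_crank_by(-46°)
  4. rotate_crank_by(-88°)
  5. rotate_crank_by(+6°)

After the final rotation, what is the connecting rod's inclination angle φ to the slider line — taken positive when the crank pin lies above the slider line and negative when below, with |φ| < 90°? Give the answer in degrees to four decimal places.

-20.6460

set_geometry: r = 59 mm, L = 175 mm, e = 7 mm; θ ← 0°
rotate_crank_by(+16°): θ ← 0° +16° = 16°
rotate_crank_by(-46°): θ ← 16° -46° = -30°
rotate_crank_by(-88°): θ ← -30° -88° = -118°
rotate_crank_by(+6°): θ ← -118° +6° = -112°
crank pin P = (r cos θ, r sin θ) = (-22.101789, -54.703847)
h = r sin θ − e = -54.703847 − 7 = -61.703847
sin φ = h / L = -61.703847 / 175 = -0.35259341
φ = arcsin(-0.35259341) = -20.646022°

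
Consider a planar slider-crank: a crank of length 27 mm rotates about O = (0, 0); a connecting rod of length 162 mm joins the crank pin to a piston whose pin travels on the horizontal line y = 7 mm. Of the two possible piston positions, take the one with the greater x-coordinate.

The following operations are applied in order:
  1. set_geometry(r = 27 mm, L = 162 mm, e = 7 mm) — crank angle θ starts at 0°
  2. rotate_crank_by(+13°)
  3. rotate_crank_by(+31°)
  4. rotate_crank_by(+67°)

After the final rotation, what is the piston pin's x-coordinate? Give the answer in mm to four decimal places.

151.2977

set_geometry: r = 27 mm, L = 162 mm, e = 7 mm; θ ← 0°
rotate_crank_by(+13°): θ ← 0° +13° = 13°
rotate_crank_by(+31°): θ ← 13° +31° = 44°
rotate_crank_by(+67°): θ ← 44° +67° = 111°
crank pin P = (r cos θ, r sin θ) = (-9.675935, 25.206672)
h = r sin θ − e = 25.206672 − 7 = 18.206672
x = r cos θ + √(L² − h²) = -9.675935 + √(26244.0 − 331.4829) = -9.675935 + 160.973653 = 151.297719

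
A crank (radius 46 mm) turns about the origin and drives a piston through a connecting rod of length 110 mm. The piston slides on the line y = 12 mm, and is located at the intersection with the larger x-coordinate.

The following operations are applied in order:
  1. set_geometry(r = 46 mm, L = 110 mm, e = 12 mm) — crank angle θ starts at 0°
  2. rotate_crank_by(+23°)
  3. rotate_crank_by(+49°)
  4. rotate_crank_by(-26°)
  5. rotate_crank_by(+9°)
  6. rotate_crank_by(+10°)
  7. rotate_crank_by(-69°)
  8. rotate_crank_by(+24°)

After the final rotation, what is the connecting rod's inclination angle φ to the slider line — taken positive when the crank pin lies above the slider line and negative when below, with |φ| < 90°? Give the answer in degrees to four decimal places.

set_geometry: r = 46 mm, L = 110 mm, e = 12 mm; θ ← 0°
rotate_crank_by(+23°): θ ← 0° +23° = 23°
rotate_crank_by(+49°): θ ← 23° +49° = 72°
rotate_crank_by(-26°): θ ← 72° -26° = 46°
rotate_crank_by(+9°): θ ← 46° +9° = 55°
rotate_crank_by(+10°): θ ← 55° +10° = 65°
rotate_crank_by(-69°): θ ← 65° -69° = -4°
rotate_crank_by(+24°): θ ← -4° +24° = 20°
crank pin P = (r cos θ, r sin θ) = (43.225861, 15.732927)
h = r sin θ − e = 15.732927 − 12 = 3.732927
sin φ = h / L = 3.732927 / 110 = 0.03393570
φ = arcsin(0.03393570) = 1.944746°

1.9447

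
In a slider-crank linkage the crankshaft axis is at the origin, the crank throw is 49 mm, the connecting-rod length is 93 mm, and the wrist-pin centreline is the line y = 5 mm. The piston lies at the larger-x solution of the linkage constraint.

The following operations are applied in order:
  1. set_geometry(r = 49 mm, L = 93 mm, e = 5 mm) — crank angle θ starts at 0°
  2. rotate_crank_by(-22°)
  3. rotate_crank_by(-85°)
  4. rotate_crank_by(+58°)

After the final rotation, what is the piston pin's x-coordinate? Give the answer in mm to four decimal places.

set_geometry: r = 49 mm, L = 93 mm, e = 5 mm; θ ← 0°
rotate_crank_by(-22°): θ ← 0° -22° = -22°
rotate_crank_by(-85°): θ ← -22° -85° = -107°
rotate_crank_by(+58°): θ ← -107° +58° = -49°
crank pin P = (r cos θ, r sin θ) = (32.146892, -36.980769)
h = r sin θ − e = -36.980769 − 5 = -41.980769
x = r cos θ + √(L² − h²) = 32.146892 + √(8649.0 − 1762.3850) = 32.146892 + 82.985631 = 115.132524

115.1325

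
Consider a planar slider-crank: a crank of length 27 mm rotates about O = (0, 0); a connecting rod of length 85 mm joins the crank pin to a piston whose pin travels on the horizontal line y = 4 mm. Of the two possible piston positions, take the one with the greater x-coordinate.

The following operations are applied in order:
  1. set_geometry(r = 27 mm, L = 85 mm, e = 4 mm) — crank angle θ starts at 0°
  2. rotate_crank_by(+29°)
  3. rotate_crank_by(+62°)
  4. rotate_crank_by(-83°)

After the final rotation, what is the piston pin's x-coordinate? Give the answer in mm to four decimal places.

111.7369

set_geometry: r = 27 mm, L = 85 mm, e = 4 mm; θ ← 0°
rotate_crank_by(+29°): θ ← 0° +29° = 29°
rotate_crank_by(+62°): θ ← 29° +62° = 91°
rotate_crank_by(-83°): θ ← 91° -83° = 8°
crank pin P = (r cos θ, r sin θ) = (26.737238, 3.757674)
h = r sin θ − e = 3.757674 − 4 = -0.242326
x = r cos θ + √(L² − h²) = 26.737238 + √(7225.0 − 0.0587) = 26.737238 + 84.999655 = 111.736892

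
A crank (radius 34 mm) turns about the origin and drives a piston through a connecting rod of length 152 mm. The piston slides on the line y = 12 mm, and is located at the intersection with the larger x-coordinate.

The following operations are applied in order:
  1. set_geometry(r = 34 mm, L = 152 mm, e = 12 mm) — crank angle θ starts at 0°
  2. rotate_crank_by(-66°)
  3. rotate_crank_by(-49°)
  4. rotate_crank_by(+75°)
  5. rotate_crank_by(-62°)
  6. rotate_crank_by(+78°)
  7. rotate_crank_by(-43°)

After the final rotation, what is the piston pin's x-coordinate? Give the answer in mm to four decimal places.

set_geometry: r = 34 mm, L = 152 mm, e = 12 mm; θ ← 0°
rotate_crank_by(-66°): θ ← 0° -66° = -66°
rotate_crank_by(-49°): θ ← -66° -49° = -115°
rotate_crank_by(+75°): θ ← -115° +75° = -40°
rotate_crank_by(-62°): θ ← -40° -62° = -102°
rotate_crank_by(+78°): θ ← -102° +78° = -24°
rotate_crank_by(-43°): θ ← -24° -43° = -67°
crank pin P = (r cos θ, r sin θ) = (13.284858, -31.297165)
h = r sin θ − e = -31.297165 − 12 = -43.297165
x = r cos θ + √(L² − h²) = 13.284858 + √(23104.0 − 1874.6445) = 13.284858 + 145.702970 = 158.987828

158.9878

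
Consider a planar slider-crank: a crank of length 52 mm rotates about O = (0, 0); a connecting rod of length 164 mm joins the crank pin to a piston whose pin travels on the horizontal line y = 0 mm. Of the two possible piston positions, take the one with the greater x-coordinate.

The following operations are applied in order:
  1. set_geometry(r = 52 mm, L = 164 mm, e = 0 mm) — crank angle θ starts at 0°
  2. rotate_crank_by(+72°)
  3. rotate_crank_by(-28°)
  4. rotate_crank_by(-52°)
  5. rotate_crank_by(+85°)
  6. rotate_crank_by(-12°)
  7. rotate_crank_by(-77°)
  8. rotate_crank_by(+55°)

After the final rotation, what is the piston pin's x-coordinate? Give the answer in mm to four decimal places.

198.1501

set_geometry: r = 52 mm, L = 164 mm, e = 0 mm; θ ← 0°
rotate_crank_by(+72°): θ ← 0° +72° = 72°
rotate_crank_by(-28°): θ ← 72° -28° = 44°
rotate_crank_by(-52°): θ ← 44° -52° = -8°
rotate_crank_by(+85°): θ ← -8° +85° = 77°
rotate_crank_by(-12°): θ ← 77° -12° = 65°
rotate_crank_by(-77°): θ ← 65° -77° = -12°
rotate_crank_by(+55°): θ ← -12° +55° = 43°
crank pin P = (r cos θ, r sin θ) = (38.030392, 35.463915)
h = r sin θ − e = 35.463915 − 0 = 35.463915
x = r cos θ + √(L² − h²) = 38.030392 + √(26896.0 − 1257.6892) = 38.030392 + 160.119676 = 198.150069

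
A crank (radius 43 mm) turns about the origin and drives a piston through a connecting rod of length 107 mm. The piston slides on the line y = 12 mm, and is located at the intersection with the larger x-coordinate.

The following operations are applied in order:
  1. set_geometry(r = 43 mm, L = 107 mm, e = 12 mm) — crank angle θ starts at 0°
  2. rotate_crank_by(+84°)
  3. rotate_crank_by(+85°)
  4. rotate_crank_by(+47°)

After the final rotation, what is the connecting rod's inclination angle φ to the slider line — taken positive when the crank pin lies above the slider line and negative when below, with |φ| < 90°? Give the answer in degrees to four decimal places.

-20.3872

set_geometry: r = 43 mm, L = 107 mm, e = 12 mm; θ ← 0°
rotate_crank_by(+84°): θ ← 0° +84° = 84°
rotate_crank_by(+85°): θ ← 84° +85° = 169°
rotate_crank_by(+47°): θ ← 169° +47° = 216°
crank pin P = (r cos θ, r sin θ) = (-34.787731, -25.274766)
h = r sin θ − e = -25.274766 − 12 = -37.274766
sin φ = h / L = -37.274766 / 107 = -0.34836230
φ = arcsin(-0.34836230) = -20.387179°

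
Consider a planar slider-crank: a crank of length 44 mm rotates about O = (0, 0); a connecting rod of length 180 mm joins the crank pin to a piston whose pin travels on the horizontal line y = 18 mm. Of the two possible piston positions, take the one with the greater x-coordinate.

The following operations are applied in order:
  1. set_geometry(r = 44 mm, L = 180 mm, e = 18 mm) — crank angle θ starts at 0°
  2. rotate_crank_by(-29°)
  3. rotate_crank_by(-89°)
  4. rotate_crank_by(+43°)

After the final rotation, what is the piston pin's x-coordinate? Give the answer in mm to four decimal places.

set_geometry: r = 44 mm, L = 180 mm, e = 18 mm; θ ← 0°
rotate_crank_by(-29°): θ ← 0° -29° = -29°
rotate_crank_by(-89°): θ ← -29° -89° = -118°
rotate_crank_by(+43°): θ ← -118° +43° = -75°
crank pin P = (r cos θ, r sin θ) = (11.388038, -42.500736)
h = r sin θ − e = -42.500736 − 18 = -60.500736
x = r cos θ + √(L² − h²) = 11.388038 + √(32400.0 − 3660.3391) = 11.388038 + 169.527758 = 180.915796

180.9158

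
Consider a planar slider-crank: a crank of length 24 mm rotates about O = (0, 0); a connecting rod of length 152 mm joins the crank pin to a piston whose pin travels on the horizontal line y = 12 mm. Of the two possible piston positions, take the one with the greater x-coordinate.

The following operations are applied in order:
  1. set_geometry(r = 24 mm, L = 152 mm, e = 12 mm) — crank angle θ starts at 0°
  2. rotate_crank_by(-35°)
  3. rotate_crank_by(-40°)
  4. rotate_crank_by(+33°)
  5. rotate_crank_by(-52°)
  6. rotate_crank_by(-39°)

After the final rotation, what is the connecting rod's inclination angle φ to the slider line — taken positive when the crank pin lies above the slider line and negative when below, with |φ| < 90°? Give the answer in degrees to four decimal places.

set_geometry: r = 24 mm, L = 152 mm, e = 12 mm; θ ← 0°
rotate_crank_by(-35°): θ ← 0° -35° = -35°
rotate_crank_by(-40°): θ ← -35° -40° = -75°
rotate_crank_by(+33°): θ ← -75° +33° = -42°
rotate_crank_by(-52°): θ ← -42° -52° = -94°
rotate_crank_by(-39°): θ ← -94° -39° = -133°
crank pin P = (r cos θ, r sin θ) = (-16.367961, -17.552489)
h = r sin θ − e = -17.552489 − 12 = -29.552489
sin φ = h / L = -29.552489 / 152 = -0.19442427
φ = arcsin(-0.19442427) = -11.211093°

-11.2111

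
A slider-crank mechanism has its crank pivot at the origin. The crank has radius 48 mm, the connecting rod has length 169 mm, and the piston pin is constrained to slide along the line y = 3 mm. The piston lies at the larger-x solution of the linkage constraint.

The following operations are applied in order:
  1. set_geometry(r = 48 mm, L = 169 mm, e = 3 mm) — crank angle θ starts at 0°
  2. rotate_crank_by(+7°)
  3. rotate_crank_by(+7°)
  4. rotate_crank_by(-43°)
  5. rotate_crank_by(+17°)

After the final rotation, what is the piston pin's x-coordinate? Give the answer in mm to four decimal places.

215.4519

set_geometry: r = 48 mm, L = 169 mm, e = 3 mm; θ ← 0°
rotate_crank_by(+7°): θ ← 0° +7° = 7°
rotate_crank_by(+7°): θ ← 7° +7° = 14°
rotate_crank_by(-43°): θ ← 14° -43° = -29°
rotate_crank_by(+17°): θ ← -29° +17° = -12°
crank pin P = (r cos θ, r sin θ) = (46.951085, -9.979761)
h = r sin θ − e = -9.979761 − 3 = -12.979761
x = r cos θ + √(L² − h²) = 46.951085 + √(28561.0 − 168.4742) = 46.951085 + 168.500818 = 215.451903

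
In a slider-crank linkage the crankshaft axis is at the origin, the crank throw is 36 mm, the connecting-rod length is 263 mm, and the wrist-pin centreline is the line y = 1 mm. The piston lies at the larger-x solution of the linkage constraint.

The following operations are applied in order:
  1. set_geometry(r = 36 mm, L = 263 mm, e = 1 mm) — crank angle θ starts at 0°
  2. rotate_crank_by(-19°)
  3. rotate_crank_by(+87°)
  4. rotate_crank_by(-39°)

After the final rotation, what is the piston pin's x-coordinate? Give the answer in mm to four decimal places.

293.9712

set_geometry: r = 36 mm, L = 263 mm, e = 1 mm; θ ← 0°
rotate_crank_by(-19°): θ ← 0° -19° = -19°
rotate_crank_by(+87°): θ ← -19° +87° = 68°
rotate_crank_by(-39°): θ ← 68° -39° = 29°
crank pin P = (r cos θ, r sin θ) = (31.486309, 17.453146)
h = r sin θ − e = 17.453146 − 1 = 16.453146
x = r cos θ + √(L² − h²) = 31.486309 + √(69169.0 − 270.7060) = 31.486309 + 262.484845 = 293.971155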